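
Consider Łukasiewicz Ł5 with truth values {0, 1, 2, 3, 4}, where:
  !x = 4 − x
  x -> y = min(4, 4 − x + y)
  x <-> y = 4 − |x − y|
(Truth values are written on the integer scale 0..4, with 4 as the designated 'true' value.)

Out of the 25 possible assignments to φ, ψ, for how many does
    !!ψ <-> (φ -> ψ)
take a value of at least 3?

16

value 4: 9 assignments (counts)
value 3: 7 assignments (counts)
value 2: 5 assignments
value 1: 3 assignments
value 0: 1 assignment
So 16 of the 25 assignments meet the threshold.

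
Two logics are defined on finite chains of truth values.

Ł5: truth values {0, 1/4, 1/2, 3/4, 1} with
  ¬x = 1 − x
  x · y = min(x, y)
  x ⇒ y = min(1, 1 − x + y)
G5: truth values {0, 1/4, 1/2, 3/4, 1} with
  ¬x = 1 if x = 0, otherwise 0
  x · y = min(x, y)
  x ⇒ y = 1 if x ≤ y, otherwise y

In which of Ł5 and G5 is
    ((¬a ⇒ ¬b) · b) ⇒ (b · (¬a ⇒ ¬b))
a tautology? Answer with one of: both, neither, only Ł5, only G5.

both

In Ł5: every assignment gives 1 — tautology.
In G5: every assignment gives 1 — tautology.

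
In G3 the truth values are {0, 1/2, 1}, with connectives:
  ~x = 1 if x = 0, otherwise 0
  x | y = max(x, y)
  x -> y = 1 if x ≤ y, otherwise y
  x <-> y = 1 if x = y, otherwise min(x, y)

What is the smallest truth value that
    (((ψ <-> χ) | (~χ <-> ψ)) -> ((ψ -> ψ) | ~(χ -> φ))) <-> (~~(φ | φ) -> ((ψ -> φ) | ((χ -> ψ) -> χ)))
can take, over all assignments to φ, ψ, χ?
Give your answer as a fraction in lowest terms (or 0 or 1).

1/2

Take φ = 1/2, ψ = 1, χ = 0:
ψ <-> χ = 1 <-> 0 = 0
~χ = ~0 = 1
~χ <-> ψ = 1 <-> 1 = 1
(ψ <-> χ) | (~χ <-> ψ) = 0 | 1 = 1
ψ -> ψ = 1 -> 1 = 1
χ -> φ = 0 -> 1/2 = 1
~(χ -> φ) = ~1 = 0
(ψ -> ψ) | ~(χ -> φ) = 1 | 0 = 1
((ψ <-> χ) | (~χ <-> ψ)) -> ((ψ -> ψ) | ~(χ -> φ)) = 1 -> 1 = 1
φ | φ = 1/2 | 1/2 = 1/2
~(φ | φ) = ~1/2 = 0
~~(φ | φ) = ~0 = 1
ψ -> φ = 1 -> 1/2 = 1/2
χ -> ψ = 0 -> 1 = 1
(χ -> ψ) -> χ = 1 -> 0 = 0
(ψ -> φ) | ((χ -> ψ) -> χ) = 1/2 | 0 = 1/2
~~(φ | φ) -> ((ψ -> φ) | ((χ -> ψ) -> χ)) = 1 -> 1/2 = 1/2
(((ψ <-> χ) | (~χ <-> ψ)) -> ((ψ -> ψ) | ~(χ -> φ))) <-> (~~(φ | φ) -> ((ψ -> φ) | ((χ -> ψ) -> χ))) = 1 <-> 1/2 = 1/2
No assignment yields a value below 1/2, so this is the minimum.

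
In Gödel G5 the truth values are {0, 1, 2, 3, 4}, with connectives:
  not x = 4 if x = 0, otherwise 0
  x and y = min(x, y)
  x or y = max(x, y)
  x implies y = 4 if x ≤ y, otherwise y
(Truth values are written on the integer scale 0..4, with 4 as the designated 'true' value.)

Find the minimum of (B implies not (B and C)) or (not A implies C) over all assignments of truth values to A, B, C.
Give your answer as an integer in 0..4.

1

Take A = 0, B = 1, C = 1:
B and C = 1 and 1 = 1
not (B and C) = not 1 = 0
B implies not (B and C) = 1 implies 0 = 0
not A = not 0 = 4
not A implies C = 4 implies 1 = 1
(B implies not (B and C)) or (not A implies C) = 0 or 1 = 1
No assignment yields a value below 1, so this is the minimum.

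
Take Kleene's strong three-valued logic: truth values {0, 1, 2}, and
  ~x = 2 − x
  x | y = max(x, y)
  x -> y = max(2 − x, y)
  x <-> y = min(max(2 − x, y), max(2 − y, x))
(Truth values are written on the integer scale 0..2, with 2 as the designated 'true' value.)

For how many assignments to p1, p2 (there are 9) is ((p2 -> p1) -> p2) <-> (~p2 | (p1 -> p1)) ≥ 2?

2

p1 = 0, p2 = 0 ↦ 0  <
p1 = 0, p2 = 1 ↦ 1  <
p1 = 0, p2 = 2 ↦ 2  ≥
p1 = 1, p2 = 0 ↦ 0  <
p1 = 1, p2 = 1 ↦ 1  <
p1 = 1, p2 = 2 ↦ 1  <
p1 = 2, p2 = 0 ↦ 0  <
p1 = 2, p2 = 1 ↦ 1  <
p1 = 2, p2 = 2 ↦ 2  ≥
So 2 of the 9 assignments meet the threshold.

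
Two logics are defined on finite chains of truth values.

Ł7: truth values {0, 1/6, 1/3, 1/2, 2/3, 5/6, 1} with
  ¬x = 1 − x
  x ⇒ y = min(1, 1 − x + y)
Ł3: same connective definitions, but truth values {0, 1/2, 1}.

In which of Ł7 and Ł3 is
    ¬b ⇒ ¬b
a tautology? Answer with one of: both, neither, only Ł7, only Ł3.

both

In Ł7: every assignment gives 1 — tautology.
In Ł3: every assignment gives 1 — tautology.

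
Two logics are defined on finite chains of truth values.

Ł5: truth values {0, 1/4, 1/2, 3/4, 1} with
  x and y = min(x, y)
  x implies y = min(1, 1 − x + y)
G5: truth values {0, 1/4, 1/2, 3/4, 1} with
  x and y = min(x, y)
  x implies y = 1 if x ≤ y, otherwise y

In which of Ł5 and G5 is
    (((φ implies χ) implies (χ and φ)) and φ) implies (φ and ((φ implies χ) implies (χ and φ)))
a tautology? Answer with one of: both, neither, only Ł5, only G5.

In Ł5: every assignment gives 1 — tautology.
In G5: every assignment gives 1 — tautology.

both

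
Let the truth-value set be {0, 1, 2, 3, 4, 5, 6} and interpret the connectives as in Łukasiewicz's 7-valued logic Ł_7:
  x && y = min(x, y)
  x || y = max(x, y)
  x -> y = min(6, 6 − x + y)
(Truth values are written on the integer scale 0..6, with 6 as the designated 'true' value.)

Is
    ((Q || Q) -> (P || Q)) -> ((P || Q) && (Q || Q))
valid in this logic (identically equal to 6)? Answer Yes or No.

No

Counterexample: take P = 0, Q = 0.
Q || Q = 0 || 0 = 0
P || Q = 0 || 0 = 0
(Q || Q) -> (P || Q) = 0 -> 0 = 6
P || Q = 0 || 0 = 0
Q || Q = 0 || 0 = 0
(P || Q) && (Q || Q) = 0 && 0 = 0
((Q || Q) -> (P || Q)) -> ((P || Q) && (Q || Q)) = 6 -> 0 = 0
This gives 0 ≠ 6.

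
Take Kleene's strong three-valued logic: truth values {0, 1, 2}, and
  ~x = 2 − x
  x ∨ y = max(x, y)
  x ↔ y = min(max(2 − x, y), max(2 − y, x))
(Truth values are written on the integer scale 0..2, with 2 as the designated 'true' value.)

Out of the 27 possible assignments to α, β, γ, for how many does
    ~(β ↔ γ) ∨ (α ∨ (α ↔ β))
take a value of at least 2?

15

value 2: 15 assignments (counts)
value 1: 11 assignments
value 0: 1 assignment
So 15 of the 27 assignments meet the threshold.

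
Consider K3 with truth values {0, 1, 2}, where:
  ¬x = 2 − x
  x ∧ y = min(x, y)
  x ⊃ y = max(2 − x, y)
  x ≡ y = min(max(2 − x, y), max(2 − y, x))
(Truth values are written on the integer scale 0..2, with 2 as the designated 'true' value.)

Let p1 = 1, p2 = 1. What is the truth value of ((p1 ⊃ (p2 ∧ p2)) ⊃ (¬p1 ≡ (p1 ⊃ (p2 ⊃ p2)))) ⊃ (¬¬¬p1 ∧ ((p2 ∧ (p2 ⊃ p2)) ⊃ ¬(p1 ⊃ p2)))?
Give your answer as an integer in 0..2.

1

p2 ∧ p2 = 1 ∧ 1 = 1
p1 ⊃ (p2 ∧ p2) = 1 ⊃ 1 = 1
¬p1 = ¬1 = 1
p2 ⊃ p2 = 1 ⊃ 1 = 1
p1 ⊃ (p2 ⊃ p2) = 1 ⊃ 1 = 1
¬p1 ≡ (p1 ⊃ (p2 ⊃ p2)) = 1 ≡ 1 = 1
(p1 ⊃ (p2 ∧ p2)) ⊃ (¬p1 ≡ (p1 ⊃ (p2 ⊃ p2))) = 1 ⊃ 1 = 1
¬p1 = ¬1 = 1
¬¬p1 = ¬1 = 1
¬¬¬p1 = ¬1 = 1
p2 ⊃ p2 = 1 ⊃ 1 = 1
p2 ∧ (p2 ⊃ p2) = 1 ∧ 1 = 1
p1 ⊃ p2 = 1 ⊃ 1 = 1
¬(p1 ⊃ p2) = ¬1 = 1
(p2 ∧ (p2 ⊃ p2)) ⊃ ¬(p1 ⊃ p2) = 1 ⊃ 1 = 1
¬¬¬p1 ∧ ((p2 ∧ (p2 ⊃ p2)) ⊃ ¬(p1 ⊃ p2)) = 1 ∧ 1 = 1
((p1 ⊃ (p2 ∧ p2)) ⊃ (¬p1 ≡ (p1 ⊃ (p2 ⊃ p2)))) ⊃ (¬¬¬p1 ∧ ((p2 ∧ (p2 ⊃ p2)) ⊃ ¬(p1 ⊃ p2))) = 1 ⊃ 1 = 1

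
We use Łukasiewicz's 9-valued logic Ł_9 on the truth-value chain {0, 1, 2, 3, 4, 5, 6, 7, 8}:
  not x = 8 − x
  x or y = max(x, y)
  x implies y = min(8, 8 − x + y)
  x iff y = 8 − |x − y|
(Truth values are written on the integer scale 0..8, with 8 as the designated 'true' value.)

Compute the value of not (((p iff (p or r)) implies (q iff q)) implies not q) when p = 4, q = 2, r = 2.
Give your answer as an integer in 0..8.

p or r = 4 or 2 = 4
p iff (p or r) = 4 iff 4 = 8
q iff q = 2 iff 2 = 8
(p iff (p or r)) implies (q iff q) = 8 implies 8 = 8
not q = not 2 = 6
((p iff (p or r)) implies (q iff q)) implies not q = 8 implies 6 = 6
not (((p iff (p or r)) implies (q iff q)) implies not q) = not 6 = 2

2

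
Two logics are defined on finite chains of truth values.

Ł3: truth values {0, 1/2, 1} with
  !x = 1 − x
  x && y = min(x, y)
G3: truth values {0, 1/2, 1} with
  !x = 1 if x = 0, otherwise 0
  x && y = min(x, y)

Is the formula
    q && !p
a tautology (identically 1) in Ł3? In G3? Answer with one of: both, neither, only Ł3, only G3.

In Ł3: at p = 0, q = 0 the value is 0 — not a tautology.
In G3: at p = 0, q = 0 the value is 0 — not a tautology.

neither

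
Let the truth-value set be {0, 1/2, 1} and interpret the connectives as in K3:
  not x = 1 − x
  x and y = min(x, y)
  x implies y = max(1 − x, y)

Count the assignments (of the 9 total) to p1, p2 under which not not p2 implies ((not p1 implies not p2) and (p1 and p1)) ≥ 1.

5

p1 = 0, p2 = 0 ↦ 1  ≥
p1 = 0, p2 = 1/2 ↦ 1/2  <
p1 = 0, p2 = 1 ↦ 0  <
p1 = 1/2, p2 = 0 ↦ 1  ≥
p1 = 1/2, p2 = 1/2 ↦ 1/2  <
p1 = 1/2, p2 = 1 ↦ 1/2  <
p1 = 1, p2 = 0 ↦ 1  ≥
p1 = 1, p2 = 1/2 ↦ 1  ≥
p1 = 1, p2 = 1 ↦ 1  ≥
So 5 of the 9 assignments meet the threshold.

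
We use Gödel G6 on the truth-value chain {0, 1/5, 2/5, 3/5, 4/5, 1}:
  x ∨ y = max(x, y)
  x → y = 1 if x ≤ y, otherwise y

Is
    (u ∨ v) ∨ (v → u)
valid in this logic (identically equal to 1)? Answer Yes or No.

No

Counterexample: take u = 0, v = 1/5.
u ∨ v = 0 ∨ 1/5 = 1/5
v → u = 1/5 → 0 = 0
(u ∨ v) ∨ (v → u) = 1/5 ∨ 0 = 1/5
This gives 1/5 ≠ 1.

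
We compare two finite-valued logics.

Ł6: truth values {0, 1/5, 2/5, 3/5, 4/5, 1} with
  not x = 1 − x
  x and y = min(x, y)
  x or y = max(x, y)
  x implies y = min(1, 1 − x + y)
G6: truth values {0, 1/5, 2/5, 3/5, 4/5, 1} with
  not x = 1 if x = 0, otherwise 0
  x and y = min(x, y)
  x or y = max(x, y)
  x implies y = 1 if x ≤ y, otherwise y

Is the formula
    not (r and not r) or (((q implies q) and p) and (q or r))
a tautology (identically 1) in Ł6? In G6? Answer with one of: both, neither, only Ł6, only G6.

In Ł6: at p = 0, q = 0, r = 1/5 the value is 4/5 — not a tautology.
In G6: every assignment gives 1 — tautology.

only G6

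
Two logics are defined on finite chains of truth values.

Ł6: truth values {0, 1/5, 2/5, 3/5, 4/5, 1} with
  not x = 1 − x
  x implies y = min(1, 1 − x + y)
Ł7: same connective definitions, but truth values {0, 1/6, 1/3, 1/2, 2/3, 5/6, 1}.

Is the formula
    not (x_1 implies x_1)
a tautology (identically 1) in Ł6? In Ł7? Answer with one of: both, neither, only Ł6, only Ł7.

In Ł6: at x_1 = 0 the value is 0 — not a tautology.
In Ł7: at x_1 = 0 the value is 0 — not a tautology.

neither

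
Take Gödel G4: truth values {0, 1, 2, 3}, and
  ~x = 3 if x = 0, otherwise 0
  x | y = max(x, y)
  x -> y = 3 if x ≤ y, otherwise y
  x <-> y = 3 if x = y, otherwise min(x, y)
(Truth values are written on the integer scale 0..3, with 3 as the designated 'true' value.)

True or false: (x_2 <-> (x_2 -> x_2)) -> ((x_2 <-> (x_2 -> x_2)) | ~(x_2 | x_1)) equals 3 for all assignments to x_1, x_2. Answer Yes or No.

x_1 = 0, x_2 = 0 ↦ 3
x_1 = 0, x_2 = 1 ↦ 3
x_1 = 0, x_2 = 2 ↦ 3
x_1 = 0, x_2 = 3 ↦ 3
x_1 = 1, x_2 = 0 ↦ 3
x_1 = 1, x_2 = 1 ↦ 3
x_1 = 1, x_2 = 2 ↦ 3
x_1 = 1, x_2 = 3 ↦ 3
x_1 = 2, x_2 = 0 ↦ 3
x_1 = 2, x_2 = 1 ↦ 3
x_1 = 2, x_2 = 2 ↦ 3
x_1 = 2, x_2 = 3 ↦ 3
x_1 = 3, x_2 = 0 ↦ 3
x_1 = 3, x_2 = 1 ↦ 3
x_1 = 3, x_2 = 2 ↦ 3
x_1 = 3, x_2 = 3 ↦ 3
Every assignment gives a value ≥ 3.

Yes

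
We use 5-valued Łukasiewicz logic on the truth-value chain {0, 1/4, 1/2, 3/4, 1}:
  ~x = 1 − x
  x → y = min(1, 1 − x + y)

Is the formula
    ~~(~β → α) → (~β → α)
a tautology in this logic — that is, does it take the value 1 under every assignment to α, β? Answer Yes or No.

Yes

At α = 1/2, β = 0, for instance:
~β = ~0 = 1
~β → α = 1 → 1/2 = 1/2
~(~β → α) = ~1/2 = 1/2
~~(~β → α) = ~1/2 = 1/2
~~(~β → α) → (~β → α) = 1/2 → 1/2 = 1
and checking the remaining 24 assignments likewise gives ≥ 1 in every case.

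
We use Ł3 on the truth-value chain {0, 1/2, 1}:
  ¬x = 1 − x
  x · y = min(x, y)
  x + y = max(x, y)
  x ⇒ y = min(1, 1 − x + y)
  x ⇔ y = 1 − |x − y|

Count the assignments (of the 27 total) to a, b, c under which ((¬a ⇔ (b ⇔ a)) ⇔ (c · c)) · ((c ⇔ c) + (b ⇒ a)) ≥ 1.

value 1: 9 assignments (counts)
value 1/2: 12 assignments
value 0: 6 assignments
So 9 of the 27 assignments meet the threshold.

9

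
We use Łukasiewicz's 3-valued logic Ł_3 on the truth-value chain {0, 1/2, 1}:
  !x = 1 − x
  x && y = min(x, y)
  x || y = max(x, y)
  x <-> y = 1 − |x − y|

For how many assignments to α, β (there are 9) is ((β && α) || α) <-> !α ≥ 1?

3

α = 0, β = 0 ↦ 0  <
α = 0, β = 1/2 ↦ 0  <
α = 0, β = 1 ↦ 0  <
α = 1/2, β = 0 ↦ 1  ≥
α = 1/2, β = 1/2 ↦ 1  ≥
α = 1/2, β = 1 ↦ 1  ≥
α = 1, β = 0 ↦ 0  <
α = 1, β = 1/2 ↦ 0  <
α = 1, β = 1 ↦ 0  <
So 3 of the 9 assignments meet the threshold.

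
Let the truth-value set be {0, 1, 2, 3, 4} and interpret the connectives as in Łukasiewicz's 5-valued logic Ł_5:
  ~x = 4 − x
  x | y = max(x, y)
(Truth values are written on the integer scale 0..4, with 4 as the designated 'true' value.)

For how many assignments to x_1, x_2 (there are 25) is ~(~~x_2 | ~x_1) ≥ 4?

1

value 4: 1 assignment (counts)
value 3: 3 assignments
value 2: 5 assignments
value 1: 7 assignments
value 0: 9 assignments
So 1 of the 25 assignments meets the threshold.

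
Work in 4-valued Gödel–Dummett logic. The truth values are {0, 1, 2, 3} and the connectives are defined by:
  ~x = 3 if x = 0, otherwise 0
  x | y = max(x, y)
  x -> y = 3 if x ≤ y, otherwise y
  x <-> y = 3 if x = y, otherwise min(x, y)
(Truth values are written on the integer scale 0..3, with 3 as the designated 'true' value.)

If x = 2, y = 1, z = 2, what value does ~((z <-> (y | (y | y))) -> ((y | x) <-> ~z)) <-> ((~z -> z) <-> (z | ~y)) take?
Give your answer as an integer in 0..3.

y | y = 1 | 1 = 1
y | (y | y) = 1 | 1 = 1
z <-> (y | (y | y)) = 2 <-> 1 = 1
y | x = 1 | 2 = 2
~z = ~2 = 0
(y | x) <-> ~z = 2 <-> 0 = 0
(z <-> (y | (y | y))) -> ((y | x) <-> ~z) = 1 -> 0 = 0
~((z <-> (y | (y | y))) -> ((y | x) <-> ~z)) = ~0 = 3
~z = ~2 = 0
~z -> z = 0 -> 2 = 3
~y = ~1 = 0
z | ~y = 2 | 0 = 2
(~z -> z) <-> (z | ~y) = 3 <-> 2 = 2
~((z <-> (y | (y | y))) -> ((y | x) <-> ~z)) <-> ((~z -> z) <-> (z | ~y)) = 3 <-> 2 = 2

2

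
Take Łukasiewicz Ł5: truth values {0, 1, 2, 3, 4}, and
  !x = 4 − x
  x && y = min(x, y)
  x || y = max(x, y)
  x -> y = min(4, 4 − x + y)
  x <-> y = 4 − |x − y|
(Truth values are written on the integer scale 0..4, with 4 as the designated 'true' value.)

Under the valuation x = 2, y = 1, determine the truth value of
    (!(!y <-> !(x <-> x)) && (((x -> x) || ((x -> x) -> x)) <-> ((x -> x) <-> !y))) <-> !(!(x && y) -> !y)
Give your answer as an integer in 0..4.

1

!y = !1 = 3
x <-> x = 2 <-> 2 = 4
!(x <-> x) = !4 = 0
!y <-> !(x <-> x) = 3 <-> 0 = 1
!(!y <-> !(x <-> x)) = !1 = 3
x -> x = 2 -> 2 = 4
x -> x = 2 -> 2 = 4
(x -> x) -> x = 4 -> 2 = 2
(x -> x) || ((x -> x) -> x) = 4 || 2 = 4
x -> x = 2 -> 2 = 4
!y = !1 = 3
(x -> x) <-> !y = 4 <-> 3 = 3
((x -> x) || ((x -> x) -> x)) <-> ((x -> x) <-> !y) = 4 <-> 3 = 3
!(!y <-> !(x <-> x)) && (((x -> x) || ((x -> x) -> x)) <-> ((x -> x) <-> !y)) = 3 && 3 = 3
x && y = 2 && 1 = 1
!(x && y) = !1 = 3
!y = !1 = 3
!(x && y) -> !y = 3 -> 3 = 4
!(!(x && y) -> !y) = !4 = 0
(!(!y <-> !(x <-> x)) && (((x -> x) || ((x -> x) -> x)) <-> ((x -> x) <-> !y))) <-> !(!(x && y) -> !y) = 3 <-> 0 = 1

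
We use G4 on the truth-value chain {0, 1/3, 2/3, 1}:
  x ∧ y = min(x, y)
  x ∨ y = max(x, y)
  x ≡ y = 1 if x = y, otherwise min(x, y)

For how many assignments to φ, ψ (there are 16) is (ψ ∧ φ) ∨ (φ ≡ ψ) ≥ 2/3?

6

φ = 0, ψ = 0 ↦ 1  ≥
φ = 0, ψ = 1/3 ↦ 0  <
φ = 0, ψ = 2/3 ↦ 0  <
φ = 0, ψ = 1 ↦ 0  <
φ = 1/3, ψ = 0 ↦ 0  <
φ = 1/3, ψ = 1/3 ↦ 1  ≥
φ = 1/3, ψ = 2/3 ↦ 1/3  <
φ = 1/3, ψ = 1 ↦ 1/3  <
φ = 2/3, ψ = 0 ↦ 0  <
φ = 2/3, ψ = 1/3 ↦ 1/3  <
φ = 2/3, ψ = 2/3 ↦ 1  ≥
φ = 2/3, ψ = 1 ↦ 2/3  ≥
φ = 1, ψ = 0 ↦ 0  <
φ = 1, ψ = 1/3 ↦ 1/3  <
φ = 1, ψ = 2/3 ↦ 2/3  ≥
φ = 1, ψ = 1 ↦ 1  ≥
So 6 of the 16 assignments meet the threshold.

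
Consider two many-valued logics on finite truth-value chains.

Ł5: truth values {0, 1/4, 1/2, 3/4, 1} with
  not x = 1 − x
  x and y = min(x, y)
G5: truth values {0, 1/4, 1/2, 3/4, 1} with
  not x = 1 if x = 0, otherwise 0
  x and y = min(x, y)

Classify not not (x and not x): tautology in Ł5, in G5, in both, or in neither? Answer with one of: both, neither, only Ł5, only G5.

neither

In Ł5: at x = 0 the value is 0 — not a tautology.
In G5: at x = 0 the value is 0 — not a tautology.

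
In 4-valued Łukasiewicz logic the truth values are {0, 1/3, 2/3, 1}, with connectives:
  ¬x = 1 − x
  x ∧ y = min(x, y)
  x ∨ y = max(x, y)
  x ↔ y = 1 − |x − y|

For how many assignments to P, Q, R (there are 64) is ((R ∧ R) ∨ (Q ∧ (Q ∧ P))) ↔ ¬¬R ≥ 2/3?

value 1: 50 assignments (counts)
value 2/3: 9 assignments (counts)
value 1/3: 4 assignments
value 0: 1 assignment
So 59 of the 64 assignments meet the threshold.

59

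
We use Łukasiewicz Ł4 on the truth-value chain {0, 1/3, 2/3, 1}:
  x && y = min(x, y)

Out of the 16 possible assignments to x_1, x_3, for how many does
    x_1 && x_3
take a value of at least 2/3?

x_1 = 0, x_3 = 0 ↦ 0  <
x_1 = 0, x_3 = 1/3 ↦ 0  <
x_1 = 0, x_3 = 2/3 ↦ 0  <
x_1 = 0, x_3 = 1 ↦ 0  <
x_1 = 1/3, x_3 = 0 ↦ 0  <
x_1 = 1/3, x_3 = 1/3 ↦ 1/3  <
x_1 = 1/3, x_3 = 2/3 ↦ 1/3  <
x_1 = 1/3, x_3 = 1 ↦ 1/3  <
x_1 = 2/3, x_3 = 0 ↦ 0  <
x_1 = 2/3, x_3 = 1/3 ↦ 1/3  <
x_1 = 2/3, x_3 = 2/3 ↦ 2/3  ≥
x_1 = 2/3, x_3 = 1 ↦ 2/3  ≥
x_1 = 1, x_3 = 0 ↦ 0  <
x_1 = 1, x_3 = 1/3 ↦ 1/3  <
x_1 = 1, x_3 = 2/3 ↦ 2/3  ≥
x_1 = 1, x_3 = 1 ↦ 1  ≥
So 4 of the 16 assignments meet the threshold.

4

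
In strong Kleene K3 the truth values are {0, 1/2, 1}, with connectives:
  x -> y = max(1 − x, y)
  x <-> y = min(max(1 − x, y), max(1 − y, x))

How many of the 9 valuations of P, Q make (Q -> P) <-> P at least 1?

P = 0, Q = 0 ↦ 0  <
P = 0, Q = 1/2 ↦ 1/2  <
P = 0, Q = 1 ↦ 1  ≥
P = 1/2, Q = 0 ↦ 1/2  <
P = 1/2, Q = 1/2 ↦ 1/2  <
P = 1/2, Q = 1 ↦ 1/2  <
P = 1, Q = 0 ↦ 1  ≥
P = 1, Q = 1/2 ↦ 1  ≥
P = 1, Q = 1 ↦ 1  ≥
So 4 of the 9 assignments meet the threshold.

4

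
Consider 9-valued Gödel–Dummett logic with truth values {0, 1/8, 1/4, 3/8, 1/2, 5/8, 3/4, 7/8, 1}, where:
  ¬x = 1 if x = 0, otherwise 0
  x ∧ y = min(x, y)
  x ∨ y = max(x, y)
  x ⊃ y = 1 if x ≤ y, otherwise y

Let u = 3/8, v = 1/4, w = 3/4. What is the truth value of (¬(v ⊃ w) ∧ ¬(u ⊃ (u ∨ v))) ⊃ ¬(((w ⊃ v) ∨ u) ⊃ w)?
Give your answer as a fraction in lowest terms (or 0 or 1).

v ⊃ w = 1/4 ⊃ 3/4 = 1
¬(v ⊃ w) = ¬1 = 0
u ∨ v = 3/8 ∨ 1/4 = 3/8
u ⊃ (u ∨ v) = 3/8 ⊃ 3/8 = 1
¬(u ⊃ (u ∨ v)) = ¬1 = 0
¬(v ⊃ w) ∧ ¬(u ⊃ (u ∨ v)) = 0 ∧ 0 = 0
w ⊃ v = 3/4 ⊃ 1/4 = 1/4
(w ⊃ v) ∨ u = 1/4 ∨ 3/8 = 3/8
((w ⊃ v) ∨ u) ⊃ w = 3/8 ⊃ 3/4 = 1
¬(((w ⊃ v) ∨ u) ⊃ w) = ¬1 = 0
(¬(v ⊃ w) ∧ ¬(u ⊃ (u ∨ v))) ⊃ ¬(((w ⊃ v) ∨ u) ⊃ w) = 0 ⊃ 0 = 1

1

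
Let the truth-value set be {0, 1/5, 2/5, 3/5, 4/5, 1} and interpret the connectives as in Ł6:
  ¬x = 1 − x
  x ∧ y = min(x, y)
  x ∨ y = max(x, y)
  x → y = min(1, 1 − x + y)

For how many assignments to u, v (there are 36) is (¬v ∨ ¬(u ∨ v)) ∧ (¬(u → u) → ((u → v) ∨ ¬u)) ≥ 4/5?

value 1: 6 assignments (counts)
value 4/5: 6 assignments (counts)
value 3/5: 6 assignments
value 2/5: 6 assignments
value 1/5: 6 assignments
value 0: 6 assignments
So 12 of the 36 assignments meet the threshold.

12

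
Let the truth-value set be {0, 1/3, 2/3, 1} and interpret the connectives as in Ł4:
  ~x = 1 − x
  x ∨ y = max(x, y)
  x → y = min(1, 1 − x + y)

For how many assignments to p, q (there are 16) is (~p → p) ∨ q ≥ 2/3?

14

p = 0, q = 0 ↦ 0  <
p = 0, q = 1/3 ↦ 1/3  <
p = 0, q = 2/3 ↦ 2/3  ≥
p = 0, q = 1 ↦ 1  ≥
p = 1/3, q = 0 ↦ 2/3  ≥
p = 1/3, q = 1/3 ↦ 2/3  ≥
p = 1/3, q = 2/3 ↦ 2/3  ≥
p = 1/3, q = 1 ↦ 1  ≥
p = 2/3, q = 0 ↦ 1  ≥
p = 2/3, q = 1/3 ↦ 1  ≥
p = 2/3, q = 2/3 ↦ 1  ≥
p = 2/3, q = 1 ↦ 1  ≥
p = 1, q = 0 ↦ 1  ≥
p = 1, q = 1/3 ↦ 1  ≥
p = 1, q = 2/3 ↦ 1  ≥
p = 1, q = 1 ↦ 1  ≥
So 14 of the 16 assignments meet the threshold.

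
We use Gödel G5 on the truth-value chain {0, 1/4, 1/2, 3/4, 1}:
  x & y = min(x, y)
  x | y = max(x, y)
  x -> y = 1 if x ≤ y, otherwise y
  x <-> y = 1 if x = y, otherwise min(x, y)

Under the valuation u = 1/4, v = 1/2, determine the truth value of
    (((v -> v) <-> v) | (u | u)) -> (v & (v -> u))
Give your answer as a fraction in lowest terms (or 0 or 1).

1/4

v -> v = 1/2 -> 1/2 = 1
(v -> v) <-> v = 1 <-> 1/2 = 1/2
u | u = 1/4 | 1/4 = 1/4
((v -> v) <-> v) | (u | u) = 1/2 | 1/4 = 1/2
v -> u = 1/2 -> 1/4 = 1/4
v & (v -> u) = 1/2 & 1/4 = 1/4
(((v -> v) <-> v) | (u | u)) -> (v & (v -> u)) = 1/2 -> 1/4 = 1/4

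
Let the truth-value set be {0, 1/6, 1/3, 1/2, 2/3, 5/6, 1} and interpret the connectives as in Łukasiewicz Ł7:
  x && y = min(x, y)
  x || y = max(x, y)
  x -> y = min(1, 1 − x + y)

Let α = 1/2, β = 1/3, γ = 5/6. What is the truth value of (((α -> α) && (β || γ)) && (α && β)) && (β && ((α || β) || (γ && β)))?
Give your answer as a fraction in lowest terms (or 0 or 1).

α -> α = 1/2 -> 1/2 = 1
β || γ = 1/3 || 5/6 = 5/6
(α -> α) && (β || γ) = 1 && 5/6 = 5/6
α && β = 1/2 && 1/3 = 1/3
((α -> α) && (β || γ)) && (α && β) = 5/6 && 1/3 = 1/3
α || β = 1/2 || 1/3 = 1/2
γ && β = 5/6 && 1/3 = 1/3
(α || β) || (γ && β) = 1/2 || 1/3 = 1/2
β && ((α || β) || (γ && β)) = 1/3 && 1/2 = 1/3
(((α -> α) && (β || γ)) && (α && β)) && (β && ((α || β) || (γ && β))) = 1/3 && 1/3 = 1/3

1/3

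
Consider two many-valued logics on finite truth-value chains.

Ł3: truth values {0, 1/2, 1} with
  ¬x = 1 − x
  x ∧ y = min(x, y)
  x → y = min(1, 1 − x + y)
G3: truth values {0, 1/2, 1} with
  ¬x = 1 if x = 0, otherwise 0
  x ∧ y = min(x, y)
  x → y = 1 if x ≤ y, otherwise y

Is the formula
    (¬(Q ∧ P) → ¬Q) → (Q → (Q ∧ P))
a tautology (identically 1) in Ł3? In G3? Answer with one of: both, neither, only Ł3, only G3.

only Ł3

In Ł3: every assignment gives 1 — tautology.
In G3: at P = 1/2, Q = 1 the value is 1/2 — not a tautology.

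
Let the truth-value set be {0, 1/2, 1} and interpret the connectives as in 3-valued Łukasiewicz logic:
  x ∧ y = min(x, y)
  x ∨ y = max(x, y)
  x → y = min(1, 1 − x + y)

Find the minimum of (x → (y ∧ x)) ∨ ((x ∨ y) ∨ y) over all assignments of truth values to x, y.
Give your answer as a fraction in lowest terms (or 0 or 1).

1/2

Take x = 1/2, y = 0:
y ∧ x = 0 ∧ 1/2 = 0
x → (y ∧ x) = 1/2 → 0 = 1/2
x ∨ y = 1/2 ∨ 0 = 1/2
(x ∨ y) ∨ y = 1/2 ∨ 0 = 1/2
(x → (y ∧ x)) ∨ ((x ∨ y) ∨ y) = 1/2 ∨ 1/2 = 1/2
No assignment yields a value below 1/2, so this is the minimum.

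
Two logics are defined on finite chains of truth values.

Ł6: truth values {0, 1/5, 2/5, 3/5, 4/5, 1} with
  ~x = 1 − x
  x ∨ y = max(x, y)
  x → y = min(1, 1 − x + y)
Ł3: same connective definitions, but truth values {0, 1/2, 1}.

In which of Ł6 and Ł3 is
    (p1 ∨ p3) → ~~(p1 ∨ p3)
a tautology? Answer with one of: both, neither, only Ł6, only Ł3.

In Ł6: every assignment gives 1 — tautology.
In Ł3: every assignment gives 1 — tautology.

both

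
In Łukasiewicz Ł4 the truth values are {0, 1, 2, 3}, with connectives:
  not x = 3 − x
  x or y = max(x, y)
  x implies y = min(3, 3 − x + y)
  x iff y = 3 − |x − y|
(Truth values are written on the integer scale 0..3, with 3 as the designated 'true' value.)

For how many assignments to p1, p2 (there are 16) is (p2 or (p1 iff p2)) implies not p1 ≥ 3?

8

p1 = 0, p2 = 0 ↦ 3  ≥
p1 = 0, p2 = 1 ↦ 3  ≥
p1 = 0, p2 = 2 ↦ 3  ≥
p1 = 0, p2 = 3 ↦ 3  ≥
p1 = 1, p2 = 0 ↦ 3  ≥
p1 = 1, p2 = 1 ↦ 2  <
p1 = 1, p2 = 2 ↦ 3  ≥
p1 = 1, p2 = 3 ↦ 2  <
p1 = 2, p2 = 0 ↦ 3  ≥
p1 = 2, p2 = 1 ↦ 2  <
p1 = 2, p2 = 2 ↦ 1  <
p1 = 2, p2 = 3 ↦ 1  <
p1 = 3, p2 = 0 ↦ 3  ≥
p1 = 3, p2 = 1 ↦ 2  <
p1 = 3, p2 = 2 ↦ 1  <
p1 = 3, p2 = 3 ↦ 0  <
So 8 of the 16 assignments meet the threshold.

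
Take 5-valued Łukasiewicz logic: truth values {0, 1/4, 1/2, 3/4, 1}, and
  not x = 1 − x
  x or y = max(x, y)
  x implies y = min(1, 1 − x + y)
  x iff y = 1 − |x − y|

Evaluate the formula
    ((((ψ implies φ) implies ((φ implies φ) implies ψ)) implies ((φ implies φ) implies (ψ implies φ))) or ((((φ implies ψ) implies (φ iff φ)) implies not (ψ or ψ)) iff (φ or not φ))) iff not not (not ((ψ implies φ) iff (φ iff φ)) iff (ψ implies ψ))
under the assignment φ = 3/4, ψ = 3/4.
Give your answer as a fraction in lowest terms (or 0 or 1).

0

ψ implies φ = 3/4 implies 3/4 = 1
φ implies φ = 3/4 implies 3/4 = 1
(φ implies φ) implies ψ = 1 implies 3/4 = 3/4
(ψ implies φ) implies ((φ implies φ) implies ψ) = 1 implies 3/4 = 3/4
φ implies φ = 3/4 implies 3/4 = 1
ψ implies φ = 3/4 implies 3/4 = 1
(φ implies φ) implies (ψ implies φ) = 1 implies 1 = 1
((ψ implies φ) implies ((φ implies φ) implies ψ)) implies ((φ implies φ) implies (ψ implies φ)) = 3/4 implies 1 = 1
φ implies ψ = 3/4 implies 3/4 = 1
φ iff φ = 3/4 iff 3/4 = 1
(φ implies ψ) implies (φ iff φ) = 1 implies 1 = 1
ψ or ψ = 3/4 or 3/4 = 3/4
not (ψ or ψ) = not 3/4 = 1/4
((φ implies ψ) implies (φ iff φ)) implies not (ψ or ψ) = 1 implies 1/4 = 1/4
not φ = not 3/4 = 1/4
φ or not φ = 3/4 or 1/4 = 3/4
(((φ implies ψ) implies (φ iff φ)) implies not (ψ or ψ)) iff (φ or not φ) = 1/4 iff 3/4 = 1/2
(((ψ implies φ) implies ((φ implies φ) implies ψ)) implies ((φ implies φ) implies (ψ implies φ))) or ((((φ implies ψ) implies (φ iff φ)) implies not (ψ or ψ)) iff (φ or not φ)) = 1 or 1/2 = 1
ψ implies φ = 3/4 implies 3/4 = 1
φ iff φ = 3/4 iff 3/4 = 1
(ψ implies φ) iff (φ iff φ) = 1 iff 1 = 1
not ((ψ implies φ) iff (φ iff φ)) = not 1 = 0
ψ implies ψ = 3/4 implies 3/4 = 1
not ((ψ implies φ) iff (φ iff φ)) iff (ψ implies ψ) = 0 iff 1 = 0
not (not ((ψ implies φ) iff (φ iff φ)) iff (ψ implies ψ)) = not 0 = 1
not not (not ((ψ implies φ) iff (φ iff φ)) iff (ψ implies ψ)) = not 1 = 0
((((ψ implies φ) implies ((φ implies φ) implies ψ)) implies ((φ implies φ) implies (ψ implies φ))) or ((((φ implies ψ) implies (φ iff φ)) implies not (ψ or ψ)) iff (φ or not φ))) iff not not (not ((ψ implies φ) iff (φ iff φ)) iff (ψ implies ψ)) = 1 iff 0 = 0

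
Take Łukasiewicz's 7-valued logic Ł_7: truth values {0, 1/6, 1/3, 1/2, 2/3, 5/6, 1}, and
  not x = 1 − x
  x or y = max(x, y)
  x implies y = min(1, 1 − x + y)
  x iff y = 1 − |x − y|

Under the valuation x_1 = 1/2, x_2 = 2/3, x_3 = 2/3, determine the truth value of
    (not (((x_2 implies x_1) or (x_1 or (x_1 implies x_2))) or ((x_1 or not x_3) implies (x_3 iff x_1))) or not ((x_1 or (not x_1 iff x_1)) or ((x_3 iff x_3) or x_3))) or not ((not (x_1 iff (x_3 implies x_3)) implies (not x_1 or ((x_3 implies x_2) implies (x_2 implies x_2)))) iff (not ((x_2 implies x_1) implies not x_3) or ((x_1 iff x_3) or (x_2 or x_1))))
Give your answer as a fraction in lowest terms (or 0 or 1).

1/6

x_2 implies x_1 = 2/3 implies 1/2 = 5/6
x_1 implies x_2 = 1/2 implies 2/3 = 1
x_1 or (x_1 implies x_2) = 1/2 or 1 = 1
(x_2 implies x_1) or (x_1 or (x_1 implies x_2)) = 5/6 or 1 = 1
not x_3 = not 2/3 = 1/3
x_1 or not x_3 = 1/2 or 1/3 = 1/2
x_3 iff x_1 = 2/3 iff 1/2 = 5/6
(x_1 or not x_3) implies (x_3 iff x_1) = 1/2 implies 5/6 = 1
((x_2 implies x_1) or (x_1 or (x_1 implies x_2))) or ((x_1 or not x_3) implies (x_3 iff x_1)) = 1 or 1 = 1
not (((x_2 implies x_1) or (x_1 or (x_1 implies x_2))) or ((x_1 or not x_3) implies (x_3 iff x_1))) = not 1 = 0
not x_1 = not 1/2 = 1/2
not x_1 iff x_1 = 1/2 iff 1/2 = 1
x_1 or (not x_1 iff x_1) = 1/2 or 1 = 1
x_3 iff x_3 = 2/3 iff 2/3 = 1
(x_3 iff x_3) or x_3 = 1 or 2/3 = 1
(x_1 or (not x_1 iff x_1)) or ((x_3 iff x_3) or x_3) = 1 or 1 = 1
not ((x_1 or (not x_1 iff x_1)) or ((x_3 iff x_3) or x_3)) = not 1 = 0
not (((x_2 implies x_1) or (x_1 or (x_1 implies x_2))) or ((x_1 or not x_3) implies (x_3 iff x_1))) or not ((x_1 or (not x_1 iff x_1)) or ((x_3 iff x_3) or x_3)) = 0 or 0 = 0
x_3 implies x_3 = 2/3 implies 2/3 = 1
x_1 iff (x_3 implies x_3) = 1/2 iff 1 = 1/2
not (x_1 iff (x_3 implies x_3)) = not 1/2 = 1/2
not x_1 = not 1/2 = 1/2
x_3 implies x_2 = 2/3 implies 2/3 = 1
x_2 implies x_2 = 2/3 implies 2/3 = 1
(x_3 implies x_2) implies (x_2 implies x_2) = 1 implies 1 = 1
not x_1 or ((x_3 implies x_2) implies (x_2 implies x_2)) = 1/2 or 1 = 1
not (x_1 iff (x_3 implies x_3)) implies (not x_1 or ((x_3 implies x_2) implies (x_2 implies x_2))) = 1/2 implies 1 = 1
x_2 implies x_1 = 2/3 implies 1/2 = 5/6
not x_3 = not 2/3 = 1/3
(x_2 implies x_1) implies not x_3 = 5/6 implies 1/3 = 1/2
not ((x_2 implies x_1) implies not x_3) = not 1/2 = 1/2
x_1 iff x_3 = 1/2 iff 2/3 = 5/6
x_2 or x_1 = 2/3 or 1/2 = 2/3
(x_1 iff x_3) or (x_2 or x_1) = 5/6 or 2/3 = 5/6
not ((x_2 implies x_1) implies not x_3) or ((x_1 iff x_3) or (x_2 or x_1)) = 1/2 or 5/6 = 5/6
(not (x_1 iff (x_3 implies x_3)) implies (not x_1 or ((x_3 implies x_2) implies (x_2 implies x_2)))) iff (not ((x_2 implies x_1) implies not x_3) or ((x_1 iff x_3) or (x_2 or x_1))) = 1 iff 5/6 = 5/6
not ((not (x_1 iff (x_3 implies x_3)) implies (not x_1 or ((x_3 implies x_2) implies (x_2 implies x_2)))) iff (not ((x_2 implies x_1) implies not x_3) or ((x_1 iff x_3) or (x_2 or x_1)))) = not 5/6 = 1/6
(not (((x_2 implies x_1) or (x_1 or (x_1 implies x_2))) or ((x_1 or not x_3) implies (x_3 iff x_1))) or not ((x_1 or (not x_1 iff x_1)) or ((x_3 iff x_3) or x_3))) or not ((not (x_1 iff (x_3 implies x_3)) implies (not x_1 or ((x_3 implies x_2) implies (x_2 implies x_2)))) iff (not ((x_2 implies x_1) implies not x_3) or ((x_1 iff x_3) or (x_2 or x_1)))) = 0 or 1/6 = 1/6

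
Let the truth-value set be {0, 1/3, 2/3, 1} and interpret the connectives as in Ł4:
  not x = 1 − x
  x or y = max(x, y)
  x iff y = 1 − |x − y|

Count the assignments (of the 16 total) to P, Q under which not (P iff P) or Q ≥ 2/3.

8

P = 0, Q = 0 ↦ 0  <
P = 0, Q = 1/3 ↦ 1/3  <
P = 0, Q = 2/3 ↦ 2/3  ≥
P = 0, Q = 1 ↦ 1  ≥
P = 1/3, Q = 0 ↦ 0  <
P = 1/3, Q = 1/3 ↦ 1/3  <
P = 1/3, Q = 2/3 ↦ 2/3  ≥
P = 1/3, Q = 1 ↦ 1  ≥
P = 2/3, Q = 0 ↦ 0  <
P = 2/3, Q = 1/3 ↦ 1/3  <
P = 2/3, Q = 2/3 ↦ 2/3  ≥
P = 2/3, Q = 1 ↦ 1  ≥
P = 1, Q = 0 ↦ 0  <
P = 1, Q = 1/3 ↦ 1/3  <
P = 1, Q = 2/3 ↦ 2/3  ≥
P = 1, Q = 1 ↦ 1  ≥
So 8 of the 16 assignments meet the threshold.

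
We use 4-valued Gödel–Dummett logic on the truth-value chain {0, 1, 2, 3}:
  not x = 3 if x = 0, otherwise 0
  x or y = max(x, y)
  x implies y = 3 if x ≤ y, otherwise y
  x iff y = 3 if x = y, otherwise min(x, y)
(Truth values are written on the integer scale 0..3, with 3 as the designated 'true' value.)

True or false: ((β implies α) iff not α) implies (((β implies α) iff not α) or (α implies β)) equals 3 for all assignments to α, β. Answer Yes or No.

Yes

α = 0, β = 0 ↦ 3
α = 0, β = 1 ↦ 3
α = 0, β = 2 ↦ 3
α = 0, β = 3 ↦ 3
α = 1, β = 0 ↦ 3
α = 1, β = 1 ↦ 3
α = 1, β = 2 ↦ 3
α = 1, β = 3 ↦ 3
α = 2, β = 0 ↦ 3
α = 2, β = 1 ↦ 3
α = 2, β = 2 ↦ 3
α = 2, β = 3 ↦ 3
α = 3, β = 0 ↦ 3
α = 3, β = 1 ↦ 3
α = 3, β = 2 ↦ 3
α = 3, β = 3 ↦ 3
Every assignment gives a value ≥ 3.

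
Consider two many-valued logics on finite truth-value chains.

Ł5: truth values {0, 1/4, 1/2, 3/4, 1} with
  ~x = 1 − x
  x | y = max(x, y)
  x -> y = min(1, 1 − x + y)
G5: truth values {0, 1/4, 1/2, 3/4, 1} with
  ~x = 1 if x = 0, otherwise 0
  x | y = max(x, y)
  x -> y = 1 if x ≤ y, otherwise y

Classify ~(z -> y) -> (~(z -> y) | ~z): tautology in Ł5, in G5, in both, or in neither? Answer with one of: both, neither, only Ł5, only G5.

In Ł5: every assignment gives 1 — tautology.
In G5: every assignment gives 1 — tautology.

both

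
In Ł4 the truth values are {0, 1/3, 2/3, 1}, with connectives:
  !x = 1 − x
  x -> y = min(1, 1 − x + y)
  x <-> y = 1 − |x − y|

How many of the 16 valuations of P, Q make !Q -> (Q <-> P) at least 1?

12

P = 0, Q = 0 ↦ 1  ≥
P = 0, Q = 1/3 ↦ 1  ≥
P = 0, Q = 2/3 ↦ 1  ≥
P = 0, Q = 1 ↦ 1  ≥
P = 1/3, Q = 0 ↦ 2/3  <
P = 1/3, Q = 1/3 ↦ 1  ≥
P = 1/3, Q = 2/3 ↦ 1  ≥
P = 1/3, Q = 1 ↦ 1  ≥
P = 2/3, Q = 0 ↦ 1/3  <
P = 2/3, Q = 1/3 ↦ 1  ≥
P = 2/3, Q = 2/3 ↦ 1  ≥
P = 2/3, Q = 1 ↦ 1  ≥
P = 1, Q = 0 ↦ 0  <
P = 1, Q = 1/3 ↦ 2/3  <
P = 1, Q = 2/3 ↦ 1  ≥
P = 1, Q = 1 ↦ 1  ≥
So 12 of the 16 assignments meet the threshold.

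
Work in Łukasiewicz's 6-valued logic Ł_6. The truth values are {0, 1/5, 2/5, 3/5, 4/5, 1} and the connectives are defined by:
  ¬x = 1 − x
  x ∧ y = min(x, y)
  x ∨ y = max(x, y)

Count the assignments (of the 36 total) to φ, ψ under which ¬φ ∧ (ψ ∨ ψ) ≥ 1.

value 1: 1 assignment (counts)
value 4/5: 3 assignments
value 3/5: 5 assignments
value 2/5: 7 assignments
value 1/5: 9 assignments
value 0: 11 assignments
So 1 of the 36 assignments meets the threshold.

1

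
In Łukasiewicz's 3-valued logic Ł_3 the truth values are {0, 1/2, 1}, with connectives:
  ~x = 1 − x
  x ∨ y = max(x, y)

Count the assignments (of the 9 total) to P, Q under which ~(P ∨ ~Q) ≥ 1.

1

P = 0, Q = 0 ↦ 0  <
P = 0, Q = 1/2 ↦ 1/2  <
P = 0, Q = 1 ↦ 1  ≥
P = 1/2, Q = 0 ↦ 0  <
P = 1/2, Q = 1/2 ↦ 1/2  <
P = 1/2, Q = 1 ↦ 1/2  <
P = 1, Q = 0 ↦ 0  <
P = 1, Q = 1/2 ↦ 0  <
P = 1, Q = 1 ↦ 0  <
So 1 of the 9 assignments meets the threshold.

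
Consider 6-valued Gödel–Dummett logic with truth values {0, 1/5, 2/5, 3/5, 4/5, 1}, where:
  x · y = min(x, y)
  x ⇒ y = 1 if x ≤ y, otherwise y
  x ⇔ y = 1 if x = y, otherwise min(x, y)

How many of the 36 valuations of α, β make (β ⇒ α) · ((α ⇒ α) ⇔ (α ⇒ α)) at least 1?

21

value 1: 21 assignments (counts)
value 4/5: 1 assignment
value 3/5: 2 assignments
value 2/5: 3 assignments
value 1/5: 4 assignments
value 0: 5 assignments
So 21 of the 36 assignments meet the threshold.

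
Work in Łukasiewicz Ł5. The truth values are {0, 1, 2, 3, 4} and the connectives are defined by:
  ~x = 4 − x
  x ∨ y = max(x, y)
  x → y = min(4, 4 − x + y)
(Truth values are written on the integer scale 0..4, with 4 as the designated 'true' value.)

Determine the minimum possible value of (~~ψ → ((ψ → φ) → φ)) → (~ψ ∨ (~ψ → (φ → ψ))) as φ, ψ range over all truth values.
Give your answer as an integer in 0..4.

Take φ = 3, ψ = 1:
~ψ = ~1 = 3
~~ψ = ~3 = 1
ψ → φ = 1 → 3 = 4
(ψ → φ) → φ = 4 → 3 = 3
~~ψ → ((ψ → φ) → φ) = 1 → 3 = 4
~ψ = ~1 = 3
~ψ = ~1 = 3
φ → ψ = 3 → 1 = 2
~ψ → (φ → ψ) = 3 → 2 = 3
~ψ ∨ (~ψ → (φ → ψ)) = 3 ∨ 3 = 3
(~~ψ → ((ψ → φ) → φ)) → (~ψ ∨ (~ψ → (φ → ψ))) = 4 → 3 = 3
No assignment yields a value below 3, so this is the minimum.

3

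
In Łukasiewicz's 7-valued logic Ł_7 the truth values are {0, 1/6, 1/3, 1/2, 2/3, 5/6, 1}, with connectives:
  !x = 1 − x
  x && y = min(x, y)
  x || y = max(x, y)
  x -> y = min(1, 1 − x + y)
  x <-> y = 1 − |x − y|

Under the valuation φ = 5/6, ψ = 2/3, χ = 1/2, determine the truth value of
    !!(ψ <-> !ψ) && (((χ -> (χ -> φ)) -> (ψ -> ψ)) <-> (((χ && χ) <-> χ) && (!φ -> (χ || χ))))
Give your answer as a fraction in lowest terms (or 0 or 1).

2/3

!ψ = !2/3 = 1/3
ψ <-> !ψ = 2/3 <-> 1/3 = 2/3
!(ψ <-> !ψ) = !2/3 = 1/3
!!(ψ <-> !ψ) = !1/3 = 2/3
χ -> φ = 1/2 -> 5/6 = 1
χ -> (χ -> φ) = 1/2 -> 1 = 1
ψ -> ψ = 2/3 -> 2/3 = 1
(χ -> (χ -> φ)) -> (ψ -> ψ) = 1 -> 1 = 1
χ && χ = 1/2 && 1/2 = 1/2
(χ && χ) <-> χ = 1/2 <-> 1/2 = 1
!φ = !5/6 = 1/6
χ || χ = 1/2 || 1/2 = 1/2
!φ -> (χ || χ) = 1/6 -> 1/2 = 1
((χ && χ) <-> χ) && (!φ -> (χ || χ)) = 1 && 1 = 1
((χ -> (χ -> φ)) -> (ψ -> ψ)) <-> (((χ && χ) <-> χ) && (!φ -> (χ || χ))) = 1 <-> 1 = 1
!!(ψ <-> !ψ) && (((χ -> (χ -> φ)) -> (ψ -> ψ)) <-> (((χ && χ) <-> χ) && (!φ -> (χ || χ)))) = 2/3 && 1 = 2/3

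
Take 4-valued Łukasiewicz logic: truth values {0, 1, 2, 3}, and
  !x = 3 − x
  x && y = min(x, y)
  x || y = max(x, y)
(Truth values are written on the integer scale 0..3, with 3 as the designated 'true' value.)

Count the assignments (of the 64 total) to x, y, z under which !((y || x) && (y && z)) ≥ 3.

28

value 3: 28 assignments (counts)
value 2: 20 assignments
value 1: 12 assignments
value 0: 4 assignments
So 28 of the 64 assignments meet the threshold.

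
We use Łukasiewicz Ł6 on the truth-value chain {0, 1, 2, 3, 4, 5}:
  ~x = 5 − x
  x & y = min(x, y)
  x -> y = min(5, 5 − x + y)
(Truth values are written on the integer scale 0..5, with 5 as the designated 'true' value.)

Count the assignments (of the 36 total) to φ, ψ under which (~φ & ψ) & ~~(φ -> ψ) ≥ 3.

9

value 5: 1 assignment (counts)
value 4: 3 assignments (counts)
value 3: 5 assignments (counts)
value 2: 7 assignments
value 1: 9 assignments
value 0: 11 assignments
So 9 of the 36 assignments meet the threshold.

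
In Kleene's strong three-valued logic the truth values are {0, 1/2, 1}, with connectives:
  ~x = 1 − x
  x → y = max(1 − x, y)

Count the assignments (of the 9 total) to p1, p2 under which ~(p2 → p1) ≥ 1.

1

p1 = 0, p2 = 0 ↦ 0  <
p1 = 0, p2 = 1/2 ↦ 1/2  <
p1 = 0, p2 = 1 ↦ 1  ≥
p1 = 1/2, p2 = 0 ↦ 0  <
p1 = 1/2, p2 = 1/2 ↦ 1/2  <
p1 = 1/2, p2 = 1 ↦ 1/2  <
p1 = 1, p2 = 0 ↦ 0  <
p1 = 1, p2 = 1/2 ↦ 0  <
p1 = 1, p2 = 1 ↦ 0  <
So 1 of the 9 assignments meets the threshold.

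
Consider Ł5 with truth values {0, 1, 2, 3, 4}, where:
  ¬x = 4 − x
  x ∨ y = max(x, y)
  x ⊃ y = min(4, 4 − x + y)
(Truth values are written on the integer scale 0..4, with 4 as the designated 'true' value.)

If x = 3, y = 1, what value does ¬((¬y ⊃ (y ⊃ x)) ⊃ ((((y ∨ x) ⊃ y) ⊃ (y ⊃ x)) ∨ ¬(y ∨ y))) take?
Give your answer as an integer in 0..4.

¬y = ¬1 = 3
y ⊃ x = 1 ⊃ 3 = 4
¬y ⊃ (y ⊃ x) = 3 ⊃ 4 = 4
y ∨ x = 1 ∨ 3 = 3
(y ∨ x) ⊃ y = 3 ⊃ 1 = 2
y ⊃ x = 1 ⊃ 3 = 4
((y ∨ x) ⊃ y) ⊃ (y ⊃ x) = 2 ⊃ 4 = 4
y ∨ y = 1 ∨ 1 = 1
¬(y ∨ y) = ¬1 = 3
(((y ∨ x) ⊃ y) ⊃ (y ⊃ x)) ∨ ¬(y ∨ y) = 4 ∨ 3 = 4
(¬y ⊃ (y ⊃ x)) ⊃ ((((y ∨ x) ⊃ y) ⊃ (y ⊃ x)) ∨ ¬(y ∨ y)) = 4 ⊃ 4 = 4
¬((¬y ⊃ (y ⊃ x)) ⊃ ((((y ∨ x) ⊃ y) ⊃ (y ⊃ x)) ∨ ¬(y ∨ y))) = ¬4 = 0

0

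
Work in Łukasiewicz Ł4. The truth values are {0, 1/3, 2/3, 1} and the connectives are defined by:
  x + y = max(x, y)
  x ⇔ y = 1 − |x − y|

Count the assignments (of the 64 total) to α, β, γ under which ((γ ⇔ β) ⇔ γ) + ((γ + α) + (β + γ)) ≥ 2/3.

value 1: 40 assignments (counts)
value 2/3: 18 assignments (counts)
value 1/3: 5 assignments
value 0: 1 assignment
So 58 of the 64 assignments meet the threshold.

58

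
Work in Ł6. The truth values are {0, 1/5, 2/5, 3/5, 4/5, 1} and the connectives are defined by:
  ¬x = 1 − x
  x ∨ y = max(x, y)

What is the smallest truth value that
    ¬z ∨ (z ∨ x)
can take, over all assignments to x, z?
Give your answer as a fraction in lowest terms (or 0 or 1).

Take x = 0, z = 2/5:
¬z = ¬2/5 = 3/5
z ∨ x = 2/5 ∨ 0 = 2/5
¬z ∨ (z ∨ x) = 3/5 ∨ 2/5 = 3/5
No assignment yields a value below 3/5, so this is the minimum.

3/5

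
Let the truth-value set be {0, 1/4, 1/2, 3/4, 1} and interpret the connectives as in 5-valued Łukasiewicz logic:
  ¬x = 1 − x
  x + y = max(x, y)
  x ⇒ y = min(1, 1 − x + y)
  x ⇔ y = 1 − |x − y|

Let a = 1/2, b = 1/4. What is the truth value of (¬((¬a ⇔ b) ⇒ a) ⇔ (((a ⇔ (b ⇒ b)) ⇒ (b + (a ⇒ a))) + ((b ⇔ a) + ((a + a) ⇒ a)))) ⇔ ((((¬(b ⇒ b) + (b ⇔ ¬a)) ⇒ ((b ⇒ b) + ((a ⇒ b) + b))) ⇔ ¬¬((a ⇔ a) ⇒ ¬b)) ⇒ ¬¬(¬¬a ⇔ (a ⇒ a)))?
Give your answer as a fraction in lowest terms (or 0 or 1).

1/2

¬a = ¬1/2 = 1/2
¬a ⇔ b = 1/2 ⇔ 1/4 = 3/4
(¬a ⇔ b) ⇒ a = 3/4 ⇒ 1/2 = 3/4
¬((¬a ⇔ b) ⇒ a) = ¬3/4 = 1/4
b ⇒ b = 1/4 ⇒ 1/4 = 1
a ⇔ (b ⇒ b) = 1/2 ⇔ 1 = 1/2
a ⇒ a = 1/2 ⇒ 1/2 = 1
b + (a ⇒ a) = 1/4 + 1 = 1
(a ⇔ (b ⇒ b)) ⇒ (b + (a ⇒ a)) = 1/2 ⇒ 1 = 1
b ⇔ a = 1/4 ⇔ 1/2 = 3/4
a + a = 1/2 + 1/2 = 1/2
(a + a) ⇒ a = 1/2 ⇒ 1/2 = 1
(b ⇔ a) + ((a + a) ⇒ a) = 3/4 + 1 = 1
((a ⇔ (b ⇒ b)) ⇒ (b + (a ⇒ a))) + ((b ⇔ a) + ((a + a) ⇒ a)) = 1 + 1 = 1
¬((¬a ⇔ b) ⇒ a) ⇔ (((a ⇔ (b ⇒ b)) ⇒ (b + (a ⇒ a))) + ((b ⇔ a) + ((a + a) ⇒ a))) = 1/4 ⇔ 1 = 1/4
b ⇒ b = 1/4 ⇒ 1/4 = 1
¬(b ⇒ b) = ¬1 = 0
¬a = ¬1/2 = 1/2
b ⇔ ¬a = 1/4 ⇔ 1/2 = 3/4
¬(b ⇒ b) + (b ⇔ ¬a) = 0 + 3/4 = 3/4
b ⇒ b = 1/4 ⇒ 1/4 = 1
a ⇒ b = 1/2 ⇒ 1/4 = 3/4
(a ⇒ b) + b = 3/4 + 1/4 = 3/4
(b ⇒ b) + ((a ⇒ b) + b) = 1 + 3/4 = 1
(¬(b ⇒ b) + (b ⇔ ¬a)) ⇒ ((b ⇒ b) + ((a ⇒ b) + b)) = 3/4 ⇒ 1 = 1
a ⇔ a = 1/2 ⇔ 1/2 = 1
¬b = ¬1/4 = 3/4
(a ⇔ a) ⇒ ¬b = 1 ⇒ 3/4 = 3/4
¬((a ⇔ a) ⇒ ¬b) = ¬3/4 = 1/4
¬¬((a ⇔ a) ⇒ ¬b) = ¬1/4 = 3/4
((¬(b ⇒ b) + (b ⇔ ¬a)) ⇒ ((b ⇒ b) + ((a ⇒ b) + b))) ⇔ ¬¬((a ⇔ a) ⇒ ¬b) = 1 ⇔ 3/4 = 3/4
¬a = ¬1/2 = 1/2
¬¬a = ¬1/2 = 1/2
a ⇒ a = 1/2 ⇒ 1/2 = 1
¬¬a ⇔ (a ⇒ a) = 1/2 ⇔ 1 = 1/2
¬(¬¬a ⇔ (a ⇒ a)) = ¬1/2 = 1/2
¬¬(¬¬a ⇔ (a ⇒ a)) = ¬1/2 = 1/2
(((¬(b ⇒ b) + (b ⇔ ¬a)) ⇒ ((b ⇒ b) + ((a ⇒ b) + b))) ⇔ ¬¬((a ⇔ a) ⇒ ¬b)) ⇒ ¬¬(¬¬a ⇔ (a ⇒ a)) = 3/4 ⇒ 1/2 = 3/4
(¬((¬a ⇔ b) ⇒ a) ⇔ (((a ⇔ (b ⇒ b)) ⇒ (b + (a ⇒ a))) + ((b ⇔ a) + ((a + a) ⇒ a)))) ⇔ ((((¬(b ⇒ b) + (b ⇔ ¬a)) ⇒ ((b ⇒ b) + ((a ⇒ b) + b))) ⇔ ¬¬((a ⇔ a) ⇒ ¬b)) ⇒ ¬¬(¬¬a ⇔ (a ⇒ a))) = 1/4 ⇔ 3/4 = 1/2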